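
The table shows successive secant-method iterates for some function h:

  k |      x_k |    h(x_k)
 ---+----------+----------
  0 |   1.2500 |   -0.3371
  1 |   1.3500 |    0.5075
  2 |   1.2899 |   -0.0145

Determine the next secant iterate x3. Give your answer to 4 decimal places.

x3 = 1.2899 − (-0.0145)·(1.2899 − 1.3500) / (-0.0145 − 0.5075)
   = 1.2899 − (0.000871)/(-0.522000) = 1.291569

1.2916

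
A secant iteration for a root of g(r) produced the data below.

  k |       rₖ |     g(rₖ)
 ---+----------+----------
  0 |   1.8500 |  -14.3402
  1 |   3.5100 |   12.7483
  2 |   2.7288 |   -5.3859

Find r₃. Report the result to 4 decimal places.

r₃ = 2.7288 − (-5.3859)·(2.7288 − 3.5100) / (-5.3859 − 12.7483)
   = 2.7288 − (4.207465)/(-18.134200) = 2.960818

2.9608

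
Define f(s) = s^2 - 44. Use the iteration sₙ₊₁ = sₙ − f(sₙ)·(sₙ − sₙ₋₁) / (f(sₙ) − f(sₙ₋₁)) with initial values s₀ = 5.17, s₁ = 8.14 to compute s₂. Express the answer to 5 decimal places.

6.46760

f(5.17) = -17.2711000, f(8.14) = 22.2596000
s₂ = 8.1400000 − 22.2596000·(8.1400000 − 5.1700000) / (22.2596000 − (-17.2711000)) = 8.1400000 − (66.1110120)/(39.5307000) = 6.4676033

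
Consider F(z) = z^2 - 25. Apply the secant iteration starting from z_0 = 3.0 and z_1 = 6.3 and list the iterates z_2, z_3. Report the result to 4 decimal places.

4.7204, 4.9670

F(3.0) = -16.000000, F(6.3) = 14.690000
z_2 = 6.300000 − 14.690000·(6.300000 − 3.000000) / (14.690000 − (-16.000000)) = 6.300000 − (48.477000)/(30.690000) = 4.720430
F(4.720430) = -2.717540
z_3 = 4.720430 − (-2.717540)·(4.720430 − 6.300000) / (-2.717540 − 14.690000) = 4.720430 − (4.292544)/(-17.407540) = 4.967021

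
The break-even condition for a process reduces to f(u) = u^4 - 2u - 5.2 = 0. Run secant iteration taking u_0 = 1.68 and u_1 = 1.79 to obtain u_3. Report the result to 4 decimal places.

f(1.68) = -0.594058, f(1.79) = 1.486257
u_2 = 1.790000 − 1.486257·(1.790000 − 1.680000) / (1.486257 − (-0.594058)) = 1.790000 − (0.163488)/(2.080315) = 1.711412
f(1.711412) = -0.044191
u_3 = 1.711412 − (-0.044191)·(1.711412 − 1.790000) / (-0.044191 − 1.486257) = 1.711412 − (0.003473)/(-1.530448) = 1.713681

1.7137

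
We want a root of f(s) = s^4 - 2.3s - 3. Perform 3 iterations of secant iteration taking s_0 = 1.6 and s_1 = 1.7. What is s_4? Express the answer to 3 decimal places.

1.609

f(1.6) = -0.12640, f(1.7) = 1.44210
s_2 = 1.70000 − 1.44210·(1.70000 − 1.60000) / (1.44210 − (-0.12640)) = 1.70000 − (0.14421)/(1.56850) = 1.60806
f(1.60806) = -0.01190
s_3 = 1.60806 − (-0.01190)·(1.60806 − 1.70000) / (-0.01190 − 1.44210) = 1.60806 − (0.00109)/(-1.45400) = 1.60881
f(1.60881) = -0.00111
s_4 = 1.60881 − (-0.00111)·(1.60881 − 1.60806) / (-0.00111 − (-0.01190)) = 1.60881 − (0.00000)/(0.01079) = 1.60889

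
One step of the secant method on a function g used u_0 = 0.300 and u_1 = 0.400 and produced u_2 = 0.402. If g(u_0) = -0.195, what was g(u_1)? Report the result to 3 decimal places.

-0.004

The secant line through (0.300, -0.195) and (0.400, g(u_1)) crosses zero at u_2 = 0.402.
So (0.300, -0.195), (0.400, g(u_1)), (0.402, 0) are collinear:
g(u_1) = -0.195 · (0.400 − 0.402) / (0.300 − 0.402) = -0.195 · (-0.00200)/(-0.10200) = -0.00382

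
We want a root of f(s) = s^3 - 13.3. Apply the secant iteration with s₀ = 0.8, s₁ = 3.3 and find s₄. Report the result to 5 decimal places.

2.45730

f(0.8) = -12.7880000, f(3.3) = 22.6370000
s₂ = 3.3000000 − 22.6370000·(3.3000000 − 0.8000000) / (22.6370000 − (-12.7880000)) = 3.3000000 − (56.5925000)/(35.4250000) = 1.7024700
f(1.7024700) = -8.3655539
s₃ = 1.7024700 − (-8.3655539)·(1.7024700 − 3.3000000) / (-8.3655539 − 22.6370000) = 1.7024700 − (13.3642233)/(-31.0025539) = 2.1335385
f(2.1335385) = -3.5881619
s₄ = 2.1335385 − (-3.5881619)·(2.1335385 − 1.7024700) / (-3.5881619 − (-8.3655539)) = 2.1335385 − (-1.5467434)/(4.7773920) = 2.4573016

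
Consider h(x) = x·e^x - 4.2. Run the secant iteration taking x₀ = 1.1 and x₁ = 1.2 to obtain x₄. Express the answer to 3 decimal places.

h(1.1) = -0.89542, h(1.2) = -0.21586
x₂ = 1.20000 − (-0.21586)·(1.20000 − 1.10000) / (-0.21586 − (-0.89542)) = 1.20000 − (-0.02159)/(0.67956) = 1.23176
h(1.23176) = 0.02159
x₃ = 1.23176 − 0.02159·(1.23176 − 1.20000) / (0.02159 − (-0.21586)) = 1.23176 − (0.00069)/(0.23745) = 1.22888
h(1.22888) = -0.00046
x₄ = 1.22888 − (-0.00046)·(1.22888 − 1.23176) / (-0.00046 − 0.02159) = 1.22888 − (0.00000)/(-0.02205) = 1.22894

1.229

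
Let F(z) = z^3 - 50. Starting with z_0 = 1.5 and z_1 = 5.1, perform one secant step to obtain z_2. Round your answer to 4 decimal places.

2.7984

F(1.5) = -46.625000, F(5.1) = 82.651000
z_2 = 5.100000 − 82.651000·(5.100000 − 1.500000) / (82.651000 − (-46.625000)) = 5.100000 − (297.543600)/(129.276000) = 2.798385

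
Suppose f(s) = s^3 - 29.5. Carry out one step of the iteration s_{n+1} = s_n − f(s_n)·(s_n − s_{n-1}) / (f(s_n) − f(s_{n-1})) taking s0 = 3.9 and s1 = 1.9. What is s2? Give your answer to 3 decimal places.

2.763

f(3.9) = 29.81900, f(1.9) = -22.64100
s2 = 1.90000 − (-22.64100)·(1.90000 − 3.90000) / (-22.64100 − 29.81900) = 1.90000 − (45.28200)/(-52.46000) = 2.76317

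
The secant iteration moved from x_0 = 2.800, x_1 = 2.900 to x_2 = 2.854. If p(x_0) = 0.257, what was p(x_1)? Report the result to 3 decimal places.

The secant line through (2.800, 0.257) and (2.900, p(x_1)) crosses zero at x_2 = 2.854.
So (2.800, 0.257), (2.900, p(x_1)), (2.854, 0) are collinear:
p(x_1) = 0.257 · (2.900 − 2.854) / (2.800 − 2.854) = 0.257 · (0.04600)/(-0.05400) = -0.21893

-0.219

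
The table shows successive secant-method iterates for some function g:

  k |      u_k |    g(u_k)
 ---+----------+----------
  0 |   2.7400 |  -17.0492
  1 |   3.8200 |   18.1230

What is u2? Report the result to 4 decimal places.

u2 = 3.8200 − 18.1230·(3.8200 − 2.7400) / (18.1230 − (-17.0492))
   = 3.8200 − (19.572840)/(35.172200) = 3.263514

3.2635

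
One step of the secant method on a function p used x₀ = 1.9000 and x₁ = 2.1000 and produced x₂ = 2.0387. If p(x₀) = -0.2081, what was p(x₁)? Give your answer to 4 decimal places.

0.0920

The secant line through (1.9000, -0.2081) and (2.1000, p(x₁)) crosses zero at x₂ = 2.0387.
So (1.9000, -0.2081), (2.1000, p(x₁)), (2.0387, 0) are collinear:
p(x₁) = -0.2081 · (2.1000 − 2.0387) / (1.9000 − 2.0387) = -0.2081 · (0.061300)/(-0.138700) = 0.091972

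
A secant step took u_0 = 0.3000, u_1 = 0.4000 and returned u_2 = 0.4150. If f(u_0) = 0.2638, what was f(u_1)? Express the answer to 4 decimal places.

0.0344

The secant line through (0.3000, 0.2638) and (0.4000, f(u_1)) crosses zero at u_2 = 0.4150.
So (0.3000, 0.2638), (0.4000, f(u_1)), (0.4150, 0) are collinear:
f(u_1) = 0.2638 · (0.4000 − 0.4150) / (0.3000 − 0.4150) = 0.2638 · (-0.015000)/(-0.115000) = 0.034409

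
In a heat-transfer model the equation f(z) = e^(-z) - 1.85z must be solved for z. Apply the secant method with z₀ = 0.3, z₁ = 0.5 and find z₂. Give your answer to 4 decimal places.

0.3737

f(0.3) = 0.185818, f(0.5) = -0.318469
z₂ = 0.500000 − (-0.318469)·(0.500000 − 0.300000) / (-0.318469 − 0.185818) = 0.500000 − (-0.063694)/(-0.504288) = 0.373695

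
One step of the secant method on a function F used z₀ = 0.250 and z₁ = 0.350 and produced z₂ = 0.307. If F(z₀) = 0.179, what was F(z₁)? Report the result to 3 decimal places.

The secant line through (0.250, 0.179) and (0.350, F(z₁)) crosses zero at z₂ = 0.307.
So (0.250, 0.179), (0.350, F(z₁)), (0.307, 0) are collinear:
F(z₁) = 0.179 · (0.350 − 0.307) / (0.250 − 0.307) = 0.179 · (0.04300)/(-0.05700) = -0.13504

-0.135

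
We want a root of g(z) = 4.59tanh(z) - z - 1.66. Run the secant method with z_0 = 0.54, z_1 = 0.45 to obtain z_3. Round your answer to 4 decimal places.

0.5151

g(0.54) = 0.062815, g(0.45) = -0.173484
z_2 = 0.450000 − (-0.173484)·(0.450000 − 0.540000) / (-0.173484 − 0.062815) = 0.450000 − (0.015614)/(-0.236298) = 0.516075
g(0.516075) = 0.002639
z_3 = 0.516075 − 0.002639·(0.516075 − 0.450000) / (0.002639 − (-0.173484)) = 0.516075 − (0.000174)/(0.176122) = 0.515086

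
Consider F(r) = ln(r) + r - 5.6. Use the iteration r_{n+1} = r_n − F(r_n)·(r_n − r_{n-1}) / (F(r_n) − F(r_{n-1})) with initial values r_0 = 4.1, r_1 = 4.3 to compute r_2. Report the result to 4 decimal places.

4.1719

F(4.1) = -0.089013, F(4.3) = 0.158615
r_2 = 4.300000 − 0.158615·(4.300000 − 4.100000) / (0.158615 − (-0.089013)) = 4.300000 − (0.031723)/(0.247628) = 4.171893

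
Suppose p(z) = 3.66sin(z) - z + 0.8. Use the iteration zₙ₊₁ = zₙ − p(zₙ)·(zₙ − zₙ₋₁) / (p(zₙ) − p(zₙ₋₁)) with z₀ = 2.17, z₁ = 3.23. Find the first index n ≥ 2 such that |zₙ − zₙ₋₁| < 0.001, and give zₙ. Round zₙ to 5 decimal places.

p(2.17) = 1.6523731, p(3.23) = -2.7531496
z₂ = 3.2300000 − (-2.7531496)·(1.0600000)/(-4.4055226) = 2.5675727;  |Δ| = 0.6624273
p(2.5675727) = 0.2198516
z₃ = 2.5675727 − 0.2198516·(-0.6624273)/(2.9730011) = 2.6165588;  |Δ| = 0.0489861
p(2.6165588) = 0.0179881
z₄ = 2.6165588 − 0.0179881·(0.0489861)/(-0.2018635) = 2.6209239;  |Δ| = 0.0043652
p(2.6209239) = -0.0002191
z₅ = 2.6209239 − (-0.0002191)·(0.0043652)/(-0.0182072) = 2.6208714;  |Δ| = 0.0000525
|z₅ − z₄| = 0.0000525 < 0.001

n = 5, zₙ = 2.62087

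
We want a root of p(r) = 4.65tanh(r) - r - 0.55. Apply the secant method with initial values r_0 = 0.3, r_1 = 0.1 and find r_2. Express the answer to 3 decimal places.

0.154

p(0.3) = 0.50460, p(0.1) = -0.18654
r_2 = 0.10000 − (-0.18654)·(0.10000 − 0.30000) / (-0.18654 − 0.50460) = 0.10000 − (0.03731)/(-0.69115) = 0.15398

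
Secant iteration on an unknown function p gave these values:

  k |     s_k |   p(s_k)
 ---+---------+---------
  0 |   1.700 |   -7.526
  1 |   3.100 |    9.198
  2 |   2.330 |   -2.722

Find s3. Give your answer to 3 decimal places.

s3 = 2.330 − (-2.722)·(2.330 − 3.100) / (-2.722 − 9.198)
   = 2.330 − (2.09594)/(-11.92000) = 2.50583

2.506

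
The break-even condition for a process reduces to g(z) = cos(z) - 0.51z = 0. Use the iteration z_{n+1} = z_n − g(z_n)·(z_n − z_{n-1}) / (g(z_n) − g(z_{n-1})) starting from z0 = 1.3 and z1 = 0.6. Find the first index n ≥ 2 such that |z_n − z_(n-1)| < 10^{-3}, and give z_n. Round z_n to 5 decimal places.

g(1.3) = -0.3955012, g(0.6) = 0.5193356
z2 = 0.6000000 − 0.5193356·(-0.7000000)/(0.9148368) = 0.9973768;  |Δ| = 0.3973768
g(0.9973768) = 0.0338456
z3 = 0.9973768 − 0.0338456·(0.3973768)/(-0.4854900) = 1.0250797;  |Δ| = 0.0277028
g(1.0250797) = -0.0037598
z4 = 1.0250797 − (-0.0037598)·(0.0277028)/(-0.0376054) = 1.0223099;  |Δ| = 0.0027698
g(1.0223099) = 0.0000182
z5 = 1.0223099 − 0.0000182·(-0.0027698)/(0.0037781) = 1.0223233;  |Δ| = 0.0000134
|z5 − z4| = 0.0000134 < 10^{-3}

n = 5, z_n = 1.02232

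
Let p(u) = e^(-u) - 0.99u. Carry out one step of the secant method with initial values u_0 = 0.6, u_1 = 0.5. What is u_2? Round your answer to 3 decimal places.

p(0.6) = -0.04519, p(0.5) = 0.11153
u_2 = 0.50000 − 0.11153·(0.50000 − 0.60000) / (0.11153 − (-0.04519)) = 0.50000 − (-0.01115)/(0.15672) = 0.57117

0.571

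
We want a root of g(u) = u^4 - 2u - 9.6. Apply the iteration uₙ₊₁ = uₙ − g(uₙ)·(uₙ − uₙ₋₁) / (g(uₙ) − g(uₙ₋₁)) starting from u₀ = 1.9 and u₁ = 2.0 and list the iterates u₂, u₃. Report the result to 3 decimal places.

1.913, 1.914

g(1.9) = -0.36790, g(2.0) = 2.40000
u₂ = 2.00000 − 2.40000·(2.00000 − 1.90000) / (2.40000 − (-0.36790)) = 2.00000 − (0.24000)/(2.76790) = 1.91329
g(1.91329) = -0.02597
u₃ = 1.91329 − (-0.02597)·(1.91329 − 2.00000) / (-0.02597 − 2.40000) = 1.91329 − (0.00225)/(-2.42597) = 1.91422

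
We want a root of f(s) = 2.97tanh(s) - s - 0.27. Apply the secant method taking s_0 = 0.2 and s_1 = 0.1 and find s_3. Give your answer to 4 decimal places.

f(0.2) = 0.116205, f(0.1) = -0.073986
s_2 = 0.100000 − (-0.073986)·(0.100000 − 0.200000) / (-0.073986 − 0.116205) = 0.100000 − (0.007399)/(-0.190191) = 0.138901
f(0.138901) = 0.001002
s_3 = 0.138901 − 0.001002·(0.138901 − 0.100000) / (0.001002 − (-0.073986)) = 0.138901 − (0.000039)/(0.074988) = 0.138381

0.1384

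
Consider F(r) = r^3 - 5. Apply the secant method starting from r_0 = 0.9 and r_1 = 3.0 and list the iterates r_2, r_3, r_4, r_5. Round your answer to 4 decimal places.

1.2414, 1.4578, 1.8051, 1.6951

F(0.9) = -4.271000, F(3.0) = 22.000000
r_2 = 3.000000 − 22.000000·(3.000000 − 0.900000) / (22.000000 − (-4.271000)) = 3.000000 − (46.200000)/(26.271000) = 1.241407
F(1.241407) = -3.086879
r_3 = 1.241407 − (-3.086879)·(1.241407 − 3.000000) / (-3.086879 − 22.000000) = 1.241407 − (5.428564)/(-25.086879) = 1.457797
F(1.457797) = -1.901928
r_4 = 1.457797 − (-1.901928)·(1.457797 − 1.241407) / (-1.901928 − (-3.086879)) = 1.457797 − (-0.411559)/(1.184951) = 1.805119
F(1.805119) = 0.881899
r_5 = 1.805119 − 0.881899·(1.805119 − 1.457797) / (0.881899 − (-1.901928)) = 1.805119 − (0.306303)/(2.783826) = 1.695090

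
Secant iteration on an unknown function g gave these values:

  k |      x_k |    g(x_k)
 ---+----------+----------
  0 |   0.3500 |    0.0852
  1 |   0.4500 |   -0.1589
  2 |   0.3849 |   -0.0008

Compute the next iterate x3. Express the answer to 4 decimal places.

x3 = 0.3849 − (-0.0008)·(0.3849 − 0.4500) / (-0.0008 − (-0.1589))
   = 0.3849 − (0.000052)/(0.158100) = 0.384571

0.3846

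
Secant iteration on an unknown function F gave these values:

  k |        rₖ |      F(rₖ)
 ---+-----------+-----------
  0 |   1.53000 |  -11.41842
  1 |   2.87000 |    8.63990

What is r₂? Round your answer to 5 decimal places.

2.29281

r₂ = 2.87000 − 8.63990·(2.87000 − 1.53000) / (8.63990 − (-11.41842))
   = 2.87000 − (11.5774660)/(20.0583200) = 2.2928098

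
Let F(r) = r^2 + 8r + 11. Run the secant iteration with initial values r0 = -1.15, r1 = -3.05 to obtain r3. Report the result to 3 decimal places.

-1.674

F(-1.15) = 3.12250, F(-3.05) = -4.09750
r2 = -3.05000 − (-4.09750)·(-3.05000 − (-1.15000)) / (-4.09750 − 3.12250) = -3.05000 − (7.78525)/(-7.22000) = -1.97171
F(-1.97171) = -0.88604
r3 = -1.97171 − (-0.88604)·(-1.97171 − (-3.05000)) / (-0.88604 − (-4.09750)) = -1.97171 − (-0.95541)/(3.21146) = -1.67421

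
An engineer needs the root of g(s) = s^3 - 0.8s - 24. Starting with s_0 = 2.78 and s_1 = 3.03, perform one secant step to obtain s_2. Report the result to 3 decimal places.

2.973

g(2.78) = -4.73905, g(3.03) = 1.39413
s_2 = 3.03000 − 1.39413·(3.03000 − 2.78000) / (1.39413 − (-4.73905)) = 3.03000 − (0.34853)/(6.13317) = 2.97317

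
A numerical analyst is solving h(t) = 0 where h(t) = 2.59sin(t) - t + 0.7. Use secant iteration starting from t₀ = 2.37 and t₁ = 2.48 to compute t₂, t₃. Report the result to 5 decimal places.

h(2.37) = 0.1359493, h(2.48) = -0.1887707
t₂ = 2.4800000 − (-0.1887707)·(2.4800000 − 2.3700000) / (-0.1887707 − 0.1359493) = 2.4800000 − (-0.0207648)/(-0.3247200) = 2.4160533
h(2.4160533) = 0.0025129
t₃ = 2.4160533 − 0.0025129·(2.4160533 − 2.4800000) / (0.0025129 − (-0.1887707)) = 2.4160533 − (-0.0001607)/(0.1912835) = 2.4168934

2.41605, 2.41689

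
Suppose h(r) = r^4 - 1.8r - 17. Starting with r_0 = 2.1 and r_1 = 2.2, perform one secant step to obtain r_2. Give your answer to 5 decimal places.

2.13507

h(2.1) = -1.3319000, h(2.2) = 2.4656000
r_2 = 2.2000000 − 2.4656000·(2.2000000 − 2.1000000) / (2.4656000 − (-1.3319000)) = 2.2000000 − (0.2465600)/(3.7975000) = 2.1350731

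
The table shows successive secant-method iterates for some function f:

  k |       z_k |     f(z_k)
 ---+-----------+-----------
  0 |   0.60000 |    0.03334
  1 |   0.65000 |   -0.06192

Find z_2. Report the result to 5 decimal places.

z_2 = 0.65000 − (-0.06192)·(0.65000 − 0.60000) / (-0.06192 − 0.03334)
   = 0.65000 − (-0.0030960)/(-0.0952600) = 0.6174995

0.61750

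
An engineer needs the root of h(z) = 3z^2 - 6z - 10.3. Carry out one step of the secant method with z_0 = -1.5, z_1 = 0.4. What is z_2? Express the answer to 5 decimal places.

h(-1.5) = 5.4500000, h(0.4) = -12.2200000
z_2 = 0.4000000 − (-12.2200000)·(0.4000000 − (-1.5000000)) / (-12.2200000 − 5.4500000) = 0.4000000 − (-23.2180000)/(-17.6700000) = -0.9139785

-0.91398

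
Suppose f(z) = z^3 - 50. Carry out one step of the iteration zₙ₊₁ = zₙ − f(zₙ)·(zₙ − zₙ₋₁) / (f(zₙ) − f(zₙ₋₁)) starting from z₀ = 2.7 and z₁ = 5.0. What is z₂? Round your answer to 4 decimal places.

3.3621

f(2.7) = -30.317000, f(5.0) = 75.000000
z₂ = 5.000000 − 75.000000·(5.000000 − 2.700000) / (75.000000 − (-30.317000)) = 5.000000 − (172.500000)/(105.317000) = 3.362088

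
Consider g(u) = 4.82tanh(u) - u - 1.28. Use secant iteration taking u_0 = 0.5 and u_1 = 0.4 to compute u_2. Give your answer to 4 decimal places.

g(0.5) = 0.447405, g(0.4) = 0.151354
u_2 = 0.400000 − 0.151354·(0.400000 − 0.500000) / (0.151354 − 0.447405) = 0.400000 − (-0.015135)/(-0.296051) = 0.348876

0.3489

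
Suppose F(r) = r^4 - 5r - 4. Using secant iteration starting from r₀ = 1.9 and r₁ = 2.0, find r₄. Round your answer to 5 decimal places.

1.92045

F(1.9) = -0.4679000, F(2.0) = 2.0000000
r₂ = 2.0000000 − 2.0000000·(2.0000000 − 1.9000000) / (2.0000000 − (-0.4679000)) = 2.0000000 − (0.2000000)/(2.4679000) = 1.9189594
F(1.9189594) = -0.0346882
r₃ = 1.9189594 − (-0.0346882)·(1.9189594 − 2.0000000) / (-0.0346882 − 2.0000000) = 1.9189594 − (0.0028112)/(-2.0346882) = 1.9203411
F(1.9203411) = -0.0025020
r₄ = 1.9203411 − (-0.0025020)·(1.9203411 − 1.9189594) / (-0.0025020 − (-0.0346882)) = 1.9203411 − (-0.0000035)/(0.0321862) = 1.9204485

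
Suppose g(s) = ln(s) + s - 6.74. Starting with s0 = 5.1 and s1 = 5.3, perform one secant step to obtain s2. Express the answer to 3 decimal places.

g(5.1) = -0.01076, g(5.3) = 0.22771
s2 = 5.30000 − 0.22771·(5.30000 − 5.10000) / (0.22771 − (-0.01076)) = 5.30000 − (0.04554)/(0.23847) = 5.10902

5.109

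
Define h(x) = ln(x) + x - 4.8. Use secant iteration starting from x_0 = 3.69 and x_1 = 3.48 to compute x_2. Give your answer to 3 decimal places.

3.537

h(3.69) = 0.19563, h(3.48) = -0.07297
x_2 = 3.48000 − (-0.07297)·(3.48000 − 3.69000) / (-0.07297 − 0.19563) = 3.48000 − (0.01532)/(-0.26859) = 3.53705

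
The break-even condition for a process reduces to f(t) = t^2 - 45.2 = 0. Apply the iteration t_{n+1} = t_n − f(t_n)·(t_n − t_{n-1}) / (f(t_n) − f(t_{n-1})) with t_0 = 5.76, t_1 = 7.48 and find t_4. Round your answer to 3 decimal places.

6.723

f(5.76) = -12.02240, f(7.48) = 10.75040
t_2 = 7.48000 − 10.75040·(7.48000 − 5.76000) / (10.75040 − (-12.02240)) = 7.48000 − (18.49069)/(22.77280) = 6.66804
f(6.66804) = -0.73729
t_3 = 6.66804 − (-0.73729)·(6.66804 − 7.48000) / (-0.73729 − 10.75040) = 6.66804 − (0.59865)/(-11.48769) = 6.72015
f(6.72015) = -0.03960
t_4 = 6.72015 − (-0.03960)·(6.72015 − 6.66804) / (-0.03960 − (-0.73729)) = 6.72015 − (-0.00206)/(0.69769) = 6.72311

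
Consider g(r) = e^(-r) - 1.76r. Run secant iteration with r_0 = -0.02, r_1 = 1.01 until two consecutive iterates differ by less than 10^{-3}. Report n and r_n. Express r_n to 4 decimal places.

n = 5, r_n = 0.3862

g(-0.02) = 1.055401, g(1.01) = -1.413381
r_2 = 1.010000 − (-1.413381)·(1.030000)/(-2.468782) = 0.420324;  |Δ| = 0.589676
g(0.420324) = -0.082936
r_3 = 0.420324 − (-0.082936)·(-0.589676)/(1.330445) = 0.383565;  |Δ| = 0.036758
g(0.383565) = 0.006353
r_4 = 0.383565 − 0.006353·(-0.036758)/(0.089288) = 0.386181;  |Δ| = 0.002615
g(0.386181) = -0.000030
r_5 = 0.386181 − (-0.000030)·(0.002615)/(-0.006383) = 0.386168;  |Δ| = 0.000012
|r_5 − r_4| = 0.000012 < 10^{-3}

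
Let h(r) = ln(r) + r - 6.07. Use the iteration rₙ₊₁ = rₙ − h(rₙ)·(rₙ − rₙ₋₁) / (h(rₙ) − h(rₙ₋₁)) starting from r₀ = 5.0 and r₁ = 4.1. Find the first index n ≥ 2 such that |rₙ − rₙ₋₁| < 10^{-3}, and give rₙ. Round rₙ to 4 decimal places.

n = 4, rₙ = 4.5540

h(5.0) = 0.539438, h(4.1) = -0.559013
r₂ = 4.100000 − (-0.559013)·(-0.900000)/(-1.098451) = 4.558019;  |Δ| = 0.458019
h(4.558019) = 0.004907
r₃ = 4.558019 − 0.004907·(0.458019)/(0.563920) = 4.554033;  |Δ| = 0.003986
h(4.554033) = 0.000047
r₄ = 4.554033 − 0.000047·(-0.003986)/(-0.004861) = 4.553995;  |Δ| = 0.000038
|r₄ − r₃| = 0.000038 < 10^{-3}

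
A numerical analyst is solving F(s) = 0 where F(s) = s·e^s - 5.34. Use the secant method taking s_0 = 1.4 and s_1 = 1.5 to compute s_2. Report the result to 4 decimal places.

F(1.4) = 0.337280, F(1.5) = 1.382534
s_2 = 1.500000 − 1.382534·(1.500000 − 1.400000) / (1.382534 − 0.337280) = 1.500000 − (0.138253)/(1.045254) = 1.367732

1.3677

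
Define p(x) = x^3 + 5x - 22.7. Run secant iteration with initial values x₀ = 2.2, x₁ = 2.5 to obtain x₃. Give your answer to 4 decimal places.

p(2.2) = -1.052000, p(2.5) = 5.425000
x₂ = 2.500000 − 5.425000·(2.500000 − 2.200000) / (5.425000 − (-1.052000)) = 2.500000 − (1.627500)/(6.477000) = 2.248726
p(2.248726) = -0.085078
x₃ = 2.248726 − (-0.085078)·(2.248726 − 2.500000) / (-0.085078 − 5.425000) = 2.248726 − (0.021378)/(-5.510078) = 2.252606

2.2526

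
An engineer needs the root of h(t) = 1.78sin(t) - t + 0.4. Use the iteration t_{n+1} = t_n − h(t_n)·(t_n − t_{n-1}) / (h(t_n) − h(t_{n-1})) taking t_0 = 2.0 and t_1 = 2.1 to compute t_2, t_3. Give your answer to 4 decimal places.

h(2.0) = 0.018549, h(2.1) = -0.163487
t_2 = 2.100000 − (-0.163487)·(2.100000 − 2.000000) / (-0.163487 − 0.018549) = 2.100000 − (-0.016349)/(-0.182037) = 2.010190
h(2.010190) = 0.000727
t_3 = 2.010190 − 0.000727·(2.010190 − 2.100000) / (0.000727 − (-0.163487)) = 2.010190 − (-0.000065)/(0.164215) = 2.010588

2.0102, 2.0106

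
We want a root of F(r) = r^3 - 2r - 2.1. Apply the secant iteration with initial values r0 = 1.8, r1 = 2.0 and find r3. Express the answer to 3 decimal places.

1.783

F(1.8) = 0.13200, F(2.0) = 1.90000
r2 = 2.00000 − 1.90000·(2.00000 − 1.80000) / (1.90000 − 0.13200) = 2.00000 − (0.38000)/(1.76800) = 1.78507
F(1.78507) = 0.01792
r3 = 1.78507 − 0.01792·(1.78507 − 2.00000) / (0.01792 − 1.90000) = 1.78507 − (-0.00385)/(-1.88208) = 1.78302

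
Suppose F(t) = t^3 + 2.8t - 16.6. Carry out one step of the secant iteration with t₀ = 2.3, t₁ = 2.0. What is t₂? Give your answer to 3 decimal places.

2.180

F(2.3) = 2.00700, F(2.0) = -3.00000
t₂ = 2.00000 − (-3.00000)·(2.00000 − 2.30000) / (-3.00000 − 2.00700) = 2.00000 − (0.90000)/(-5.00700) = 2.17975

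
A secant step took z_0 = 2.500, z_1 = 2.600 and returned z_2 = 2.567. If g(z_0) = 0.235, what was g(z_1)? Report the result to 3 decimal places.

-0.116

The secant line through (2.500, 0.235) and (2.600, g(z_1)) crosses zero at z_2 = 2.567.
So (2.500, 0.235), (2.600, g(z_1)), (2.567, 0) are collinear:
g(z_1) = 0.235 · (2.600 − 2.567) / (2.500 − 2.567) = 0.235 · (0.03300)/(-0.06700) = -0.11575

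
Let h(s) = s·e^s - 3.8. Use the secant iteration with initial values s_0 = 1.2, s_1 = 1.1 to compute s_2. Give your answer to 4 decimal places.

h(1.2) = 0.184140, h(1.1) = -0.495417
s_2 = 1.100000 − (-0.495417)·(1.100000 − 1.200000) / (-0.495417 − 0.184140) = 1.100000 − (0.049542)/(-0.679558) = 1.172903

1.1729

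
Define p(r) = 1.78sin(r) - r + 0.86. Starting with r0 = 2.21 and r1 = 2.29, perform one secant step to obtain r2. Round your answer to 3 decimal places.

2.247

p(2.21) = 0.07858, p(2.29) = -0.09085
r2 = 2.29000 − (-0.09085)·(2.29000 − 2.21000) / (-0.09085 − 0.07858) = 2.29000 − (-0.00727)/(-0.16943) = 2.24710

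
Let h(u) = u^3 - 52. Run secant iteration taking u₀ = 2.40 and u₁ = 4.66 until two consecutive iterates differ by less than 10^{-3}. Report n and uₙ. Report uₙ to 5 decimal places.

n = 6, uₙ = 3.73251

h(2.40) = -38.1760000, h(4.66) = 49.1946960
u₂ = 4.6600000 − 49.1946960·(2.2600000)/(87.3706960) = 3.3874908;  |Δ| = 1.2725092
h(3.3874908) = -13.1282243
u₃ = 3.3874908 − (-13.1282243)·(-1.2725092)/(-62.3229203) = 3.6555429;  |Δ| = 0.2680520
h(3.6555429) = -3.1510042
u₄ = 3.6555429 − (-3.1510042)·(0.2680520)/(9.9772201) = 3.7401990;  |Δ| = 0.0846562
h(3.7401990) = 0.3219757
u₅ = 3.7401990 − 0.3219757·(0.0846562)/(3.4729799) = 3.7323506;  |Δ| = 0.0078484
h(3.7323506) = -0.0067082
u₆ = 3.7323506 − (-0.0067082)·(-0.0078484)/(-0.3286839) = 3.7325108;  |Δ| = 0.0001602
|u₆ − u₅| = 0.0001602 < 10^{-3}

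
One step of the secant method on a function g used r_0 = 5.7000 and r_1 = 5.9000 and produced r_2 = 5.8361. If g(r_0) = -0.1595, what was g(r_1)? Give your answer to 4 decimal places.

The secant line through (5.7000, -0.1595) and (5.9000, g(r_1)) crosses zero at r_2 = 5.8361.
So (5.7000, -0.1595), (5.9000, g(r_1)), (5.8361, 0) are collinear:
g(r_1) = -0.1595 · (5.9000 − 5.8361) / (5.7000 − 5.8361) = -0.1595 · (0.063900)/(-0.136100) = 0.074886

0.0749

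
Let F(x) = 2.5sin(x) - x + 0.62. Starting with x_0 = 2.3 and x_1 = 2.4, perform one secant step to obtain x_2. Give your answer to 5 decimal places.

2.36686

F(2.3) = 0.1842630, F(2.4) = -0.0913420
x_2 = 2.4000000 − (-0.0913420)·(2.4000000 − 2.3000000) / (-0.0913420 − 0.1842630) = 2.4000000 − (-0.0091342)/(-0.2756051) = 2.3668576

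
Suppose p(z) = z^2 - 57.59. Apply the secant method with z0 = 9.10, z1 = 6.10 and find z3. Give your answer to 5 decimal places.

7.60508

p(9.10) = 25.2200000, p(6.10) = -20.3800000
z2 = 6.1000000 − (-20.3800000)·(6.1000000 − 9.1000000) / (-20.3800000 − 25.2200000) = 6.1000000 − (61.1400000)/(-45.6000000) = 7.4407895
p(7.4407895) = -2.2246520
z3 = 7.4407895 − (-2.2246520)·(7.4407895 − 6.1000000) / (-2.2246520 − (-20.3800000)) = 7.4407895 − (-2.9827900)/(18.1553480) = 7.6050821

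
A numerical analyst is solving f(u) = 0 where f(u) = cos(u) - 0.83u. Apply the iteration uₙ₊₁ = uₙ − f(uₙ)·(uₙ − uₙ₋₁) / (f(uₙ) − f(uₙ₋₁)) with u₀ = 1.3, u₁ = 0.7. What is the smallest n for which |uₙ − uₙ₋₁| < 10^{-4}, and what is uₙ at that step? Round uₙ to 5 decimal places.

n = 5, uₙ = 0.82104

f(1.3) = -0.8115012, f(0.7) = 0.1838422
u₂ = 0.7000000 − 0.1838422·(-0.6000000)/(0.9953434) = 0.8108214;  |Δ| = 0.1108214
f(0.8108214) = 0.0159216
u₃ = 0.8108214 − 0.0159216·(0.1108214)/(-0.1679206) = 0.8213290;  |Δ| = 0.0105076
f(0.8213290) = -0.0004542
u₄ = 0.8213290 − (-0.0004542)·(0.0105076)/(-0.0163757) = 0.8210376;  |Δ| = 0.0002914
f(0.8210376) = 0.0000010
u₅ = 0.8210376 − 0.0000010·(-0.0002914)/(0.0004552) = 0.8210382;  |Δ| = 0.0000007
|u₅ − u₄| = 0.0000007 < 10^{-4}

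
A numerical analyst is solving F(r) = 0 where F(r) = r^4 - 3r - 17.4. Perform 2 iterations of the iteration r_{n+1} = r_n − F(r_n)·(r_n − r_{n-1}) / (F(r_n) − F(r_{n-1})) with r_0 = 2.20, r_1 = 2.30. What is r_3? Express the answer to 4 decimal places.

2.2143

F(2.20) = -0.574400, F(2.30) = 3.684100
r_2 = 2.300000 − 3.684100·(2.300000 − 2.200000) / (3.684100 − (-0.574400)) = 2.300000 − (0.368410)/(4.258500) = 2.213488
F(2.213488) = -0.035066
r_3 = 2.213488 − (-0.035066)·(2.213488 − 2.300000) / (-0.035066 − 3.684100) = 2.213488 − (0.003034)/(-3.719166) = 2.214304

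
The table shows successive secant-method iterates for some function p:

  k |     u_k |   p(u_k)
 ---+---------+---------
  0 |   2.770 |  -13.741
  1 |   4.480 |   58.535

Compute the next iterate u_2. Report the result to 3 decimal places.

u_2 = 4.480 − 58.535·(4.480 − 2.770) / (58.535 − (-13.741))
   = 4.480 − (100.09485)/(72.27600) = 3.09510

3.095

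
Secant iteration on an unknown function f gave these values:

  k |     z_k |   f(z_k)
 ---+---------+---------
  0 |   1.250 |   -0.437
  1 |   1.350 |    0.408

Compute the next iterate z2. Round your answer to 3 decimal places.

1.302

z2 = 1.350 − 0.408·(1.350 − 1.250) / (0.408 − (-0.437))
   = 1.350 − (0.04080)/(0.84500) = 1.30172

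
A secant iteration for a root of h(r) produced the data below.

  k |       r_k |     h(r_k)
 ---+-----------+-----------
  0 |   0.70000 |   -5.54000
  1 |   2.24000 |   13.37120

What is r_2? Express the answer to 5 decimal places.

1.15114

r_2 = 2.24000 − 13.37120·(2.24000 − 0.70000) / (13.37120 − (-5.54000))
   = 2.24000 − (20.5916480)/(18.9112000) = 1.1511401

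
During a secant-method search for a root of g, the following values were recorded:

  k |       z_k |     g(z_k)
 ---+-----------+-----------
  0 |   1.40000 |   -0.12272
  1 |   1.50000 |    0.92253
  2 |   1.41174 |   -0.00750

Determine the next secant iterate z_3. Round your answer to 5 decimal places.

1.41245

z_3 = 1.41174 − (-0.00750)·(1.41174 − 1.50000) / (-0.00750 − 0.92253)
   = 1.41174 − (0.0006620)/(-0.9300300) = 1.4124518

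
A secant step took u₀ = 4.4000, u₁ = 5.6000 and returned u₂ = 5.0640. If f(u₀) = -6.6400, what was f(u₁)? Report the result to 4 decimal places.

The secant line through (4.4000, -6.6400) and (5.6000, f(u₁)) crosses zero at u₂ = 5.0640.
So (4.4000, -6.6400), (5.6000, f(u₁)), (5.0640, 0) are collinear:
f(u₁) = -6.6400 · (5.6000 − 5.0640) / (4.4000 − 5.0640) = -6.6400 · (0.536000)/(-0.664000) = 5.360000

5.3600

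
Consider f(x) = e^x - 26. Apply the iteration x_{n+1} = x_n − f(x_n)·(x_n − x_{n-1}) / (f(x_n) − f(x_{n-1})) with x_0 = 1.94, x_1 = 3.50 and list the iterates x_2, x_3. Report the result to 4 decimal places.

f(1.94) = -19.041249, f(3.50) = 7.115452
x_2 = 3.500000 − 7.115452·(3.500000 − 1.940000) / (7.115452 − (-19.041249)) = 3.500000 − (11.100105)/(26.156701) = 3.075631
f(3.075631) = -4.336463
x_3 = 3.075631 − (-4.336463)·(3.075631 − 3.500000) / (-4.336463 − 7.115452) = 3.075631 − (1.840262)/(-11.451915) = 3.236325

3.0756, 3.2363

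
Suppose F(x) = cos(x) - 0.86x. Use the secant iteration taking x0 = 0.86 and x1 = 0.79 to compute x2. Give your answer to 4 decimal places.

0.8053

F(0.86) = -0.087163, F(0.79) = 0.024445
x2 = 0.790000 − 0.024445·(0.790000 − 0.860000) / (0.024445 − (-0.087163)) = 0.790000 − (-0.001711)/(0.111608) = 0.805332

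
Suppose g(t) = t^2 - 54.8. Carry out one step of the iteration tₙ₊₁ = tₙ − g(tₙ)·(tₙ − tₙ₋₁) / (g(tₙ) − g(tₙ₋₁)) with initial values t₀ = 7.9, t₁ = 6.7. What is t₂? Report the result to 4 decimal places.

7.3788

g(7.9) = 7.610000, g(6.7) = -9.910000
t₂ = 6.700000 − (-9.910000)·(6.700000 − 7.900000) / (-9.910000 − 7.610000) = 6.700000 − (11.892000)/(-17.520000) = 7.378767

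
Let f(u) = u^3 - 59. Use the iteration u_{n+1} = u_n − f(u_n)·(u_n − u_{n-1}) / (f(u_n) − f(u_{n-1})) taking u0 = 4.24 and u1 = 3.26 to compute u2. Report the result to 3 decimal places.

3.834

f(4.24) = 17.22502, f(3.26) = -24.35402
u2 = 3.26000 − (-24.35402)·(3.26000 − 4.24000) / (-24.35402 − 17.22502) = 3.26000 − (23.86694)/(-41.57905) = 3.83401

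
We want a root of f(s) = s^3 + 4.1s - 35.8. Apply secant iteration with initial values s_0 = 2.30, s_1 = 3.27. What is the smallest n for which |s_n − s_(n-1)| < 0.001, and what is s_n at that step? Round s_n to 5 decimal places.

n = 5, s_n = 2.88359

f(2.30) = -14.2030000, f(3.27) = 12.5727830
s_2 = 3.2700000 − 12.5727830·(0.9700000)/(26.7757830) = 2.8145287;  |Δ| = 0.4554713
f(2.8145287) = -1.9649399
s_3 = 2.8145287 − (-1.9649399)·(-0.4554713)/(-14.5377229) = 2.8760909;  |Δ| = 0.0615622
f(2.8760909) = -0.2172941
s_4 = 2.8760909 − (-0.2172941)·(0.0615622)/(1.7476458) = 2.8837453;  |Δ| = 0.0076544
f(2.8837453) = 0.0045428
s_5 = 2.8837453 − 0.0045428·(0.0076544)/(0.2218369) = 2.8835885;  |Δ| = 0.0001567
|s_5 − s_4| = 0.0001567 < 0.001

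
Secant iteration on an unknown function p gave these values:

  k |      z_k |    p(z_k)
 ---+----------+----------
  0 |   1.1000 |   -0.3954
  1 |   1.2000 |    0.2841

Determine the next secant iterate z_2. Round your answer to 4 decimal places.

1.1582

z_2 = 1.2000 − 0.2841·(1.2000 − 1.1000) / (0.2841 − (-0.3954))
   = 1.2000 − (0.028410)/(0.679500) = 1.158190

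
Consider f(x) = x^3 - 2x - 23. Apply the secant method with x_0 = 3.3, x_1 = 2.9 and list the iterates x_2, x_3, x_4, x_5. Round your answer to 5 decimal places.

3.06416, 3.07869, 3.07780, 3.07780

f(3.3) = 6.3370000, f(2.9) = -4.4110000
x_2 = 2.9000000 − (-4.4110000)·(2.9000000 − 3.3000000) / (-4.4110000 − 6.3370000) = 2.9000000 − (1.7644000)/(-10.7480000) = 3.0641608
f(3.0641608) = -0.3586671
x_3 = 3.0641608 − (-0.3586671)·(3.0641608 − 2.9000000) / (-0.3586671 − (-4.4110000)) = 3.0641608 − (-0.0588791)/(4.0523329) = 3.0786904
f(3.0786904) = 0.0234781
x_4 = 3.0786904 − 0.0234781·(3.0786904 − 3.0641608) / (0.0234781 − (-0.3586671)) = 3.0786904 − (0.0003411)/(0.3821452) = 3.0777978
f(3.0777978) = -0.0001122
x_5 = 3.0777978 − (-0.0001122)·(3.0777978 − 3.0786904) / (-0.0001122 − 0.0234781) = 3.0777978 − (0.0000001)/(-0.0235903) = 3.0778020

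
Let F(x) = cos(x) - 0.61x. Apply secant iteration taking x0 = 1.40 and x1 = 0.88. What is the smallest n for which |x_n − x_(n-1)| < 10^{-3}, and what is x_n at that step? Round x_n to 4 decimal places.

F(1.40) = -0.684033, F(0.88) = 0.100351
x2 = 0.880000 − 0.100351·(-0.520000)/(0.784384) = 0.946527;  |Δ| = 0.066527
F(0.946527) = 0.007123
x3 = 0.946527 − 0.007123·(0.066527)/(-0.093228) = 0.951610;  |Δ| = 0.005083
F(0.951610) = -0.000109
x4 = 0.951610 − (-0.000109)·(0.005083)/(-0.007233) = 0.951533;  |Δ| = 0.000077
|x4 − x3| = 0.000077 < 10^{-3}

n = 4, x_n = 0.9515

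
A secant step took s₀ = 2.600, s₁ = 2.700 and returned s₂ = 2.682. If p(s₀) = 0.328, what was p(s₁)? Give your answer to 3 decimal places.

-0.072

The secant line through (2.600, 0.328) and (2.700, p(s₁)) crosses zero at s₂ = 2.682.
So (2.600, 0.328), (2.700, p(s₁)), (2.682, 0) are collinear:
p(s₁) = 0.328 · (2.700 − 2.682) / (2.600 − 2.682) = 0.328 · (0.01800)/(-0.08200) = -0.07200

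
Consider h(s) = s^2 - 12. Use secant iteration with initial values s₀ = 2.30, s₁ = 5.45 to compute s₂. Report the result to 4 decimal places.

3.1658

h(2.30) = -6.710000, h(5.45) = 17.702500
s₂ = 5.450000 − 17.702500·(5.450000 − 2.300000) / (17.702500 − (-6.710000)) = 5.450000 − (55.762875)/(24.412500) = 3.165806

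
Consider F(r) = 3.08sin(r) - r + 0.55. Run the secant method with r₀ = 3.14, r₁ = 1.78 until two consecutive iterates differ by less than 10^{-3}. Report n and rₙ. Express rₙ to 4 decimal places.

n = 6, rₙ = 2.4690

F(3.14) = -2.585095, F(1.78) = 1.782846
r₂ = 1.780000 − 1.782846·(-1.360000)/(4.367940) = 2.335106;  |Δ| = 0.555106
F(2.335106) = 0.438224
r₃ = 2.335106 − 0.438224·(0.555106)/(-1.344622) = 2.516020;  |Δ| = 0.180914
F(2.516020) = -0.162489
r₄ = 2.516020 − (-0.162489)·(0.180914)/(-0.600713) = 2.467084;  |Δ| = 0.048936
F(2.467084) = 0.006419
r₅ = 2.467084 − 0.006419·(-0.048936)/(0.168909) = 2.468943;  |Δ| = 0.001860
F(2.468943) = 0.000082
r₆ = 2.468943 − 0.000082·(0.001860)/(-0.006337) = 2.468968;  |Δ| = 0.000024
|r₆ − r₅| = 0.000024 < 10^{-3}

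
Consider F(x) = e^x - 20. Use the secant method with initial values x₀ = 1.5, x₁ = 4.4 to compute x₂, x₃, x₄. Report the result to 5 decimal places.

2.08469, 2.46184, 3.30879

F(1.5) = -15.5183109, F(4.4) = 61.4508687
x₂ = 4.4000000 − 61.4508687·(4.4000000 − 1.5000000) / (61.4508687 − (-15.5183109)) = 4.4000000 − (178.2075191)/(76.9691796) = 2.0846899
F(2.0846899) = -11.9579028
x₃ = 2.0846899 − (-11.9579028)·(2.0846899 − 4.4000000) / (-11.9579028 − 61.4508687) = 2.0846899 − (27.6862531)/(-73.4087714) = 2.4618417
F(2.4618417) = -8.2736114
x₄ = 2.4618417 − (-8.2736114)·(2.4618417 − 2.0846899) / (-8.2736114 − (-11.9579028)) = 2.4618417 − (-3.1204078)/(3.6842914) = 3.3087910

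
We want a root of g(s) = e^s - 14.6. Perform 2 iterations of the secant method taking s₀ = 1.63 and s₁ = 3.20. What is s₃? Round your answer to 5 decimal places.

g(1.63) = -9.4961253, g(3.20) = 9.9325302
s₂ = 3.2000000 − 9.9325302·(3.2000000 − 1.6300000) / (9.9325302 − (-9.4961253)) = 3.2000000 − (15.5940724)/(19.4286555) = 2.3973674
g(2.3973674) = -3.6058052
s₃ = 2.3973674 − (-3.6058052)·(2.3973674 − 3.2000000) / (-3.6058052 − 9.9325302) = 2.3973674 − (2.8941368)/(-13.5383353) = 2.6111409

2.61114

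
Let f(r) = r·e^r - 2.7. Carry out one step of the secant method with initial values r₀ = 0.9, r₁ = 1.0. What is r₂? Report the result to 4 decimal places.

0.9964

f(0.9) = -0.486357, f(1.0) = 0.018282
r₂ = 1.000000 − 0.018282·(1.000000 − 0.900000) / (0.018282 − (-0.486357)) = 1.000000 − (0.001828)/(0.504639) = 0.996377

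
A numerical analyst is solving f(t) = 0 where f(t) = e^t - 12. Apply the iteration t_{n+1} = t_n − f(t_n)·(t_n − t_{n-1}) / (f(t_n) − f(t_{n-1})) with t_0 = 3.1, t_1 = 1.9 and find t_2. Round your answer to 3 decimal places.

2.311

f(3.1) = 10.19795, f(1.9) = -5.31411
t_2 = 1.90000 − (-5.31411)·(1.90000 − 3.10000) / (-5.31411 − 10.19795) = 1.90000 − (6.37693)/(-15.51206) = 2.31109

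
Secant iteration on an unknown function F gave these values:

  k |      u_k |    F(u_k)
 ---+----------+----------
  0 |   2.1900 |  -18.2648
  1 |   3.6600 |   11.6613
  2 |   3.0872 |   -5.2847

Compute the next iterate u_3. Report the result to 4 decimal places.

u_3 = 3.0872 − (-5.2847)·(3.0872 − 3.6600) / (-5.2847 − 11.6613)
   = 3.0872 − (3.027076)/(-16.946000) = 3.265831

3.2658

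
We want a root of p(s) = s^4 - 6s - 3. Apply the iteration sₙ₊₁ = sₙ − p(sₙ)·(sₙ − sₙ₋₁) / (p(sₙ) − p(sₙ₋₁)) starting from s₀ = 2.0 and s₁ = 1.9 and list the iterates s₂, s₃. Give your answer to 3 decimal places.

p(2.0) = 1.00000, p(1.9) = -1.36790
s₂ = 1.90000 − (-1.36790)·(1.90000 − 2.00000) / (-1.36790 − 1.00000) = 1.90000 − (0.13679)/(-2.36790) = 1.95777
p(1.95777) = -0.05581
s₃ = 1.95777 − (-0.05581)·(1.95777 − 1.90000) / (-0.05581 − (-1.36790)) = 1.95777 − (-0.00322)/(1.31209) = 1.96023

1.958, 1.960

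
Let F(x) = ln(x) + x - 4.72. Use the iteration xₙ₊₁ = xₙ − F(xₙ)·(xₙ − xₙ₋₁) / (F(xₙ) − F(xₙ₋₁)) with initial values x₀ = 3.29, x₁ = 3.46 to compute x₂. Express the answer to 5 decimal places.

3.47445

F(3.29) = -0.2391124, F(3.46) = -0.0187314
x₂ = 3.4600000 − (-0.0187314)·(3.4600000 − 3.2900000) / (-0.0187314 − (-0.2391124)) = 3.4600000 − (-0.0031843)/(0.2203810) = 3.4744492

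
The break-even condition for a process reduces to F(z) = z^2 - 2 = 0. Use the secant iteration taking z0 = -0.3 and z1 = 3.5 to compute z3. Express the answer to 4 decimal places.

F(-0.3) = -1.910000, F(3.5) = 10.250000
z2 = 3.500000 − 10.250000·(3.500000 − (-0.300000)) / (10.250000 − (-1.910000)) = 3.500000 − (38.950000)/(12.160000) = 0.296875
F(0.296875) = -1.911865
z3 = 0.296875 − (-1.911865)·(0.296875 − 3.500000) / (-1.911865 − 10.250000) = 0.296875 − (6.123943)/(-12.161865) = 0.800412

0.8004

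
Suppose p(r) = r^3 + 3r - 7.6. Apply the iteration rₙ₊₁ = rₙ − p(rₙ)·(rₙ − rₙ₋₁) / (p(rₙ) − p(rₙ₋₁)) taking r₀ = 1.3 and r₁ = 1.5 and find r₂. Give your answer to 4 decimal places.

p(1.3) = -1.503000, p(1.5) = 0.275000
r₂ = 1.500000 − 0.275000·(1.500000 − 1.300000) / (0.275000 − (-1.503000)) = 1.500000 − (0.055000)/(1.778000) = 1.469066

1.4691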